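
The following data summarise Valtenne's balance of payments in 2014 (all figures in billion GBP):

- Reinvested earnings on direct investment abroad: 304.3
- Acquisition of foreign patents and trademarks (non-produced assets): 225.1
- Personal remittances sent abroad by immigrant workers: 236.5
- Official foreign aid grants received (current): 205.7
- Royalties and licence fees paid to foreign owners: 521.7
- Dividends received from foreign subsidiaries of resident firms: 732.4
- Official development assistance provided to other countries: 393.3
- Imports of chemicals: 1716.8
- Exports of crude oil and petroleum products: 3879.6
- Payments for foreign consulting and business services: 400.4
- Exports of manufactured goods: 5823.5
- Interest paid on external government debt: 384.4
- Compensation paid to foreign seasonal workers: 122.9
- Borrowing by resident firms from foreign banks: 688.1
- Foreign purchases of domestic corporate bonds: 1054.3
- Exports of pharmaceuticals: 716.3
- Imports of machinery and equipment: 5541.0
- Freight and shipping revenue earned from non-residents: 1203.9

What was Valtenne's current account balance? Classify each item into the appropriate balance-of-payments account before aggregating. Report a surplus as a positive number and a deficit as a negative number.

3548.7

Goods: -1716.8 - 5541.0 + 716.3 + 3879.6 + 5823.5 = 3161.6
Services: 1203.9 - 400.4 - 521.7 = 281.8
Primary income: 732.4 - 122.9 + 304.3 - 384.4 = 529.4
Secondary income: -393.3 - 236.5 + 205.7 = -424.1
Current account = 3161.6 + 281.8 + 529.4 + (-424.1) = 3548.7
(Excluded from the current account — capital account: acquisition of foreign patents and trademarks (non-produced assets) 225.1; financial account: borrowing by resident firms from foreign banks 688.1, foreign purchases of domestic corporate bonds 1054.3.)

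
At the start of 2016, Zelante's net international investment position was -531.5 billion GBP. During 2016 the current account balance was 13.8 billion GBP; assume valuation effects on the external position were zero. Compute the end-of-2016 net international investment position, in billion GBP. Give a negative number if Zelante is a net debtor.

-517.7

With no valuation effects, change in NIIP = current account = 13.8
End-of-year NIIP = -531.5 + 13.8 = -517.7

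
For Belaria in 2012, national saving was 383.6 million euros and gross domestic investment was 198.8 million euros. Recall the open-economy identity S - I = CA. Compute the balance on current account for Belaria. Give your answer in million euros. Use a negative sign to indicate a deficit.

S - I = CA (net lending to the rest of the world).
CA = S - I = 383.6 - 198.8 = 184.8

184.8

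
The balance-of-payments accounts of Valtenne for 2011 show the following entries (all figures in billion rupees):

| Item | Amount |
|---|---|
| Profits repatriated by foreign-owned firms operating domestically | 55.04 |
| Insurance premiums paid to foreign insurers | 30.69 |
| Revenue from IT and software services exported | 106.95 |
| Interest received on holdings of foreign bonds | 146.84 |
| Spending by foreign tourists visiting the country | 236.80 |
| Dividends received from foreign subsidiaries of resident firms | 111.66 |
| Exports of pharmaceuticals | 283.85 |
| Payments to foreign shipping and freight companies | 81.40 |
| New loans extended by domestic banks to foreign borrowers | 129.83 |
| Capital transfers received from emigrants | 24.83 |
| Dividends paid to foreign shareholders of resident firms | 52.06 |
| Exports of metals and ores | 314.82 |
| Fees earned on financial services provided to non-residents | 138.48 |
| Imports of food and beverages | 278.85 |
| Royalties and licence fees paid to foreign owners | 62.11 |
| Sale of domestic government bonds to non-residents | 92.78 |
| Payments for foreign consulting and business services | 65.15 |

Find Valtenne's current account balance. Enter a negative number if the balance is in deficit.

Goods: 314.82 - 278.85 + 283.85 = 319.82
Services: 138.48 - 30.69 - 62.11 - 65.15 + 106.95 + 236.80 - 81.40 = 242.88
Primary income: 146.84 - 52.06 + 111.66 - 55.04 = 151.40
Current account = 319.82 + 242.88 + 151.40 = 714.10
(Excluded from the current account — financial account: new loans extended by domestic banks to foreign borrowers 129.83, sale of domestic government bonds to non-residents 92.78; capital account: capital transfers received from emigrants 24.83.)

714.10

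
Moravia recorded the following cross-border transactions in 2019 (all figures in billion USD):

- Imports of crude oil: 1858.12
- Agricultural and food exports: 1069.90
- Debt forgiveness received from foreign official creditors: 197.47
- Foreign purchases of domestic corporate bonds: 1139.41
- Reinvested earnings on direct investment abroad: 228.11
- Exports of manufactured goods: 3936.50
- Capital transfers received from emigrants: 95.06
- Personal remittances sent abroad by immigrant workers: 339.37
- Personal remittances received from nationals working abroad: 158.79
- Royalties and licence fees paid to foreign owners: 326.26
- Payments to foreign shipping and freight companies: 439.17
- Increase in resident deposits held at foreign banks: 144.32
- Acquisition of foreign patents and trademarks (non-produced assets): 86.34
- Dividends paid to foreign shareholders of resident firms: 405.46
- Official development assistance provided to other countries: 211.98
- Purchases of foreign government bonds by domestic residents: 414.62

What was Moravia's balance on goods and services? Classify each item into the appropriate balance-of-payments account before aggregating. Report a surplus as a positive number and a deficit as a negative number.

2382.85

Goods: 3936.50 + 1069.90 - 1858.12 = 3148.28
Services: -439.17 - 326.26 = -765.43
Trade balance = 3148.28 + (-765.43) = 2382.85
(Excluded from the trade balance — capital account: debt forgiveness received from foreign official creditors 197.47, capital transfers received from emigrants 95.06, acquisition of foreign patents and trademarks (non-produced assets) 86.34; financial account: foreign purchases of domestic corporate bonds 1139.41, increase in resident deposits held at foreign banks 144.32, purchases of foreign government bonds by domestic residents 414.62; primary income: reinvested earnings on direct investment abroad 228.11, dividends paid to foreign shareholders of resident firms 405.46; secondary income: personal remittances sent abroad by immigrant workers 339.37, personal remittances received from nationals working abroad 158.79, official development assistance provided to other countries 211.98.)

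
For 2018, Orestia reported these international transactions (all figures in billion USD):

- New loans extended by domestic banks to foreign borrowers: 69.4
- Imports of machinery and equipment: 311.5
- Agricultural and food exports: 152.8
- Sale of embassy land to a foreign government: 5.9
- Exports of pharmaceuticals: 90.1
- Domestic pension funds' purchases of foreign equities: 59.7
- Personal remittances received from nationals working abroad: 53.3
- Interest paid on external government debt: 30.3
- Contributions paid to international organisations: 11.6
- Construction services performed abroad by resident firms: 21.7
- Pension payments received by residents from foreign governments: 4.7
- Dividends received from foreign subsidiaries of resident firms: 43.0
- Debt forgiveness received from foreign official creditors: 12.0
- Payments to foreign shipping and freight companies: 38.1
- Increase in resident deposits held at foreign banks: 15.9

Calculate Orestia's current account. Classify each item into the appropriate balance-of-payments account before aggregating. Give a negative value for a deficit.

-25.9

Goods: -311.5 + 90.1 + 152.8 = -68.6
Services: 21.7 - 38.1 = -16.4
Primary income: 43.0 - 30.3 = 12.7
Secondary income: 53.3 + 4.7 - 11.6 = 46.4
Current account = (-68.6) + (-16.4) + 12.7 + 46.4 = -25.9
(Excluded from the current account — financial account: new loans extended by domestic banks to foreign borrowers 69.4, domestic pension funds' purchases of foreign equities 59.7, increase in resident deposits held at foreign banks 15.9; capital account: sale of embassy land to a foreign government 5.9, debt forgiveness received from foreign official creditors 12.0.)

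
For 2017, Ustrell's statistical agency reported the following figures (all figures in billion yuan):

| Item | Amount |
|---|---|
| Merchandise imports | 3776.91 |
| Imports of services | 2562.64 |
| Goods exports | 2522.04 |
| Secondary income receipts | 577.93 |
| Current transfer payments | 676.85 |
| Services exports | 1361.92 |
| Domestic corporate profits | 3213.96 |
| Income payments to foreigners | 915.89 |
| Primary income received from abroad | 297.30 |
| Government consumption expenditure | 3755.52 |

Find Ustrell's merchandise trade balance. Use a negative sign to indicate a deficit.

Goods balance = 2522.04 - 3776.91 = -1254.87

-1254.87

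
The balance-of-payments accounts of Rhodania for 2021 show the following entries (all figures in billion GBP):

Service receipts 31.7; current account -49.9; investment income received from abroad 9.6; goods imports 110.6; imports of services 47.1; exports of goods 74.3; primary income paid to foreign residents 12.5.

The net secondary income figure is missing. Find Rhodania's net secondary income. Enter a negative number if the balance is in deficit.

4.7

Current account = goods balance + services balance + net primary income + net secondary income
Sum of the known components = -54.6
Net secondary income = CA - (known components) = -49.9 - (-54.6) = 4.7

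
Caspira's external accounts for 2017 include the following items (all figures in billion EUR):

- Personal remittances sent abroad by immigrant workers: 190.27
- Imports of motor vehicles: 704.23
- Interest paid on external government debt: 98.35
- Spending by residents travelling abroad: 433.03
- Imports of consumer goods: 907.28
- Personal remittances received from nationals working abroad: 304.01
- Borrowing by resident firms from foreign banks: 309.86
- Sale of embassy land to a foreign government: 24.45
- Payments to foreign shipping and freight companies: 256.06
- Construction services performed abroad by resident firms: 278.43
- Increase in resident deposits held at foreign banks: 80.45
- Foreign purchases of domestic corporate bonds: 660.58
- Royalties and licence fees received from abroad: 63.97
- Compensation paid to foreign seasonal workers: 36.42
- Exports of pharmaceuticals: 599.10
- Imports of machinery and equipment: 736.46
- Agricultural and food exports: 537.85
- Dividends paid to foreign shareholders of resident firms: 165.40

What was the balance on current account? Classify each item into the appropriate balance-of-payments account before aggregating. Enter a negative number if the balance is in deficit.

-1744.14

Goods: -736.46 + 599.10 - 704.23 + 537.85 - 907.28 = -1211.02
Services: 63.97 - 256.06 + 278.43 - 433.03 = -346.69
Primary income: -98.35 - 36.42 - 165.40 = -300.17
Secondary income: -190.27 + 304.01 = 113.74
Current account = (-1211.02) + (-346.69) + (-300.17) + 113.74 = -1744.14
(Excluded from the current account — financial account: borrowing by resident firms from foreign banks 309.86, increase in resident deposits held at foreign banks 80.45, foreign purchases of domestic corporate bonds 660.58; capital account: sale of embassy land to a foreign government 24.45.)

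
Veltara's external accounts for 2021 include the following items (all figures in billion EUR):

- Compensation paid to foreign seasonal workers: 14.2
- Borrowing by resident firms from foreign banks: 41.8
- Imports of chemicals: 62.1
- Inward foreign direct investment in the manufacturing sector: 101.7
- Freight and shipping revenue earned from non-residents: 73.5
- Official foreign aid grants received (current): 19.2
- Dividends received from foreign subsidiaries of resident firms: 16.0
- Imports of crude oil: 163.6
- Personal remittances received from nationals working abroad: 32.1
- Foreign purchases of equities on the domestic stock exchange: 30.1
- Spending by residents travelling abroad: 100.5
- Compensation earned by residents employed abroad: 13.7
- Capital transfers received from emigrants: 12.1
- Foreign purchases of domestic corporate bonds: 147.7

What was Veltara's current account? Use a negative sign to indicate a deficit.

-185.9

Goods: -62.1 - 163.6 = -225.7
Services: 73.5 - 100.5 = -27.0
Primary income: -14.2 + 16.0 + 13.7 = 15.5
Secondary income: 32.1 + 19.2 = 51.3
Current account = (-225.7) + (-27.0) + 15.5 + 51.3 = -185.9
(Excluded from the current account — financial account: borrowing by resident firms from foreign banks 41.8, inward foreign direct investment in the manufacturing sector 101.7, foreign purchases of equities on the domestic stock exchange 30.1, foreign purchases of domestic corporate bonds 147.7; capital account: capital transfers received from emigrants 12.1.)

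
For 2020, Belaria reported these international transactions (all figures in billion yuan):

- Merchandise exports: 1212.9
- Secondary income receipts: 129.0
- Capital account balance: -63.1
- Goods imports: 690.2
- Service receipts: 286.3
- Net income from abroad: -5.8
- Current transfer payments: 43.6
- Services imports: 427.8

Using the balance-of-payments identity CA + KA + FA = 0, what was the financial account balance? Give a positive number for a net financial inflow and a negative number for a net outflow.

Goods balance = 1212.9 - 690.2 = 522.7
Services balance = 286.3 - 427.8 = -141.5
Trade balance (goods + services) = 522.7 + (-141.5) = 381.2
Net primary income = -5.8
Net secondary income = 129.0 - 43.6 = 85.4
Current account = 381.2 + (-5.8) + 85.4 = 460.8
Financial account = -(460.8 + (-63.1)) = -397.7

-397.7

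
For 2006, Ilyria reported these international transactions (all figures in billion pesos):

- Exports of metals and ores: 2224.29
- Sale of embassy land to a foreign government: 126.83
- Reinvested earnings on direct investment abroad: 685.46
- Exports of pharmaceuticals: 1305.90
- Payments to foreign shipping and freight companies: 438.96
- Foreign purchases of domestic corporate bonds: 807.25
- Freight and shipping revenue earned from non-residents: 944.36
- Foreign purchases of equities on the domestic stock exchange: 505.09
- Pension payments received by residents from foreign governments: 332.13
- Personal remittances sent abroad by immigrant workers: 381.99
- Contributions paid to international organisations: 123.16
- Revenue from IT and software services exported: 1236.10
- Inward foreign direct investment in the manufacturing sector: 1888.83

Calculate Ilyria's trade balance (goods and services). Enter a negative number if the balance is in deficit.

5271.69

Goods: 2224.29 + 1305.90 = 3530.19
Services: 1236.10 - 438.96 + 944.36 = 1741.50
Trade balance = 3530.19 + 1741.50 = 5271.69
(Excluded from the trade balance — capital account: sale of embassy land to a foreign government 126.83; primary income: reinvested earnings on direct investment abroad 685.46; financial account: foreign purchases of domestic corporate bonds 807.25, foreign purchases of equities on the domestic stock exchange 505.09, inward foreign direct investment in the manufacturing sector 1888.83; secondary income: pension payments received by residents from foreign governments 332.13, personal remittances sent abroad by immigrant workers 381.99, contributions paid to international organisations 123.16.)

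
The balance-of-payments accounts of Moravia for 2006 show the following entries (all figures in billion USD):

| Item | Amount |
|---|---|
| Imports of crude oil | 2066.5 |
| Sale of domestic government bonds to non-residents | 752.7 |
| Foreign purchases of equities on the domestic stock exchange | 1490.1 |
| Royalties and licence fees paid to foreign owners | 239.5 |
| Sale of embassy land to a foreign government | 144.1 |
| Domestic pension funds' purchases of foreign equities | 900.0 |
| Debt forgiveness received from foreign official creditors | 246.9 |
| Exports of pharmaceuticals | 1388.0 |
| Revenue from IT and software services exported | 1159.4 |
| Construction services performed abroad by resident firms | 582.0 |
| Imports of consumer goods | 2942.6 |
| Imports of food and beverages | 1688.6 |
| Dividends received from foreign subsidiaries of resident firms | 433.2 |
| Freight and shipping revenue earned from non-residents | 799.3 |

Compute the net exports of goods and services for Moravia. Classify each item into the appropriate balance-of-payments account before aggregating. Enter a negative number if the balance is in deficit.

-3008.5

Goods: -2066.5 + 1388.0 - 1688.6 - 2942.6 = -5309.7
Services: 1159.4 - 239.5 + 799.3 + 582.0 = 2301.2
Trade balance = -5309.7 + 2301.2 = -3008.5
(Excluded from the trade balance — financial account: sale of domestic government bonds to non-residents 752.7, foreign purchases of equities on the domestic stock exchange 1490.1, domestic pension funds' purchases of foreign equities 900.0; capital account: sale of embassy land to a foreign government 144.1, debt forgiveness received from foreign official creditors 246.9; primary income: dividends received from foreign subsidiaries of resident firms 433.2.)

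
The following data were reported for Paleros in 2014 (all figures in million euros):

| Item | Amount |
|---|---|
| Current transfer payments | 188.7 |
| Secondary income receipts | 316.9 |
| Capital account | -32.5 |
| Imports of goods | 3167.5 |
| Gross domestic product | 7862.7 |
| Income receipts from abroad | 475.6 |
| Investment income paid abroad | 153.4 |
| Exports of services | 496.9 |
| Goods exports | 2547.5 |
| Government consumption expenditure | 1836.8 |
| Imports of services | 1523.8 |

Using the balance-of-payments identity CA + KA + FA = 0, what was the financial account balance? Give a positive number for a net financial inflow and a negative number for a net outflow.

1229.0

Goods balance = 2547.5 - 3167.5 = -620.0
Services balance = 496.9 - 1523.8 = -1026.9
Trade balance (goods + services) = -620.0 + (-1026.9) = -1646.9
Net primary income = 475.6 - 153.4 = 322.2
Net secondary income = 316.9 - 188.7 = 128.2
Current account = -1646.9 + 322.2 + 128.2 = -1196.5
Financial account = -(-1196.5 + (-32.5)) = 1229.0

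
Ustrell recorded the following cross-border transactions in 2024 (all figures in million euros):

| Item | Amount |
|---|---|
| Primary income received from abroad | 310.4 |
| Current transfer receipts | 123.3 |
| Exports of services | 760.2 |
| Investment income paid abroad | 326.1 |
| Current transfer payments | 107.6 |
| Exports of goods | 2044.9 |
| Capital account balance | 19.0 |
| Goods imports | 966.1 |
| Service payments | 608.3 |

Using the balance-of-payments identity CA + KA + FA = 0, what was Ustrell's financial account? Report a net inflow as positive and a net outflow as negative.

-1249.7

Goods balance = 2044.9 - 966.1 = 1078.8
Services balance = 760.2 - 608.3 = 151.9
Trade balance (goods + services) = 1078.8 + 151.9 = 1230.7
Net primary income = 310.4 - 326.1 = -15.7
Net secondary income = 123.3 - 107.6 = 15.7
Current account = 1230.7 + (-15.7) + 15.7 = 1230.7
Financial account = -(1230.7 + 19.0) = -1249.7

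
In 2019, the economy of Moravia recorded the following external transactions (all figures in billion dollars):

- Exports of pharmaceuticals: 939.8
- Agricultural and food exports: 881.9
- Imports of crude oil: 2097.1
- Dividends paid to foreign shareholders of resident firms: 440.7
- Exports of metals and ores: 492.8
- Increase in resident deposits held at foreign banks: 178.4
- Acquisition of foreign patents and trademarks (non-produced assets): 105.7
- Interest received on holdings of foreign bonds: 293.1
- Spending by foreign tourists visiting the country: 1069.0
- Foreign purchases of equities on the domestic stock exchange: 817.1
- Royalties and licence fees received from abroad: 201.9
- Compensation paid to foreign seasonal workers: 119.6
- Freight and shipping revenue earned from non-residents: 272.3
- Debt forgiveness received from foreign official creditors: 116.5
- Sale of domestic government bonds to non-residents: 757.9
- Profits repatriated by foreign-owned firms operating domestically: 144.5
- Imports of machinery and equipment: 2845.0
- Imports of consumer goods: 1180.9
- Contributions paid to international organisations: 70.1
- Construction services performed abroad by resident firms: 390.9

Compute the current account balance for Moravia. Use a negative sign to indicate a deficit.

Goods: 492.8 - 1180.9 - 2845.0 + 881.9 + 939.8 - 2097.1 = -3808.5
Services: 201.9 + 272.3 + 1069.0 + 390.9 = 1934.1
Primary income: -119.6 - 144.5 - 440.7 + 293.1 = -411.7
Secondary income: -70.1
Current account = (-3808.5) + 1934.1 + (-411.7) + (-70.1) = -2356.2
(Excluded from the current account — financial account: increase in resident deposits held at foreign banks 178.4, foreign purchases of equities on the domestic stock exchange 817.1, sale of domestic government bonds to non-residents 757.9; capital account: acquisition of foreign patents and trademarks (non-produced assets) 105.7, debt forgiveness received from foreign official creditors 116.5.)

-2356.2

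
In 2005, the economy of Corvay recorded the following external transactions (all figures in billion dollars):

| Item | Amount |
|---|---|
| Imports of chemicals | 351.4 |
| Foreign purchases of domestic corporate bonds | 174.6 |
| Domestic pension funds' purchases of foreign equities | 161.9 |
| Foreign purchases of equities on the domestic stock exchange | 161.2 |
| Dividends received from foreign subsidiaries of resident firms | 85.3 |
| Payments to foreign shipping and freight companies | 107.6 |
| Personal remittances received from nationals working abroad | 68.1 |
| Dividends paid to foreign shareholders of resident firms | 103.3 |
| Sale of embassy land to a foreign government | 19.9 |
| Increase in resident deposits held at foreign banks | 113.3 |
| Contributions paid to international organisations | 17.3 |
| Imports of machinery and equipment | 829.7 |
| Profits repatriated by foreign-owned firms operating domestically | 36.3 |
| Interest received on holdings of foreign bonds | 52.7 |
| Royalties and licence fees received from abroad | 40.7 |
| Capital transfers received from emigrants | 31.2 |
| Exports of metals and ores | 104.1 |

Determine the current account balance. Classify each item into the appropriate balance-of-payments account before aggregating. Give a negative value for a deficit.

Goods: -351.4 + 104.1 - 829.7 = -1077.0
Services: -107.6 + 40.7 = -66.9
Primary income: -36.3 + 85.3 - 103.3 + 52.7 = -1.6
Secondary income: -17.3 + 68.1 = 50.8
Current account = (-1077.0) + (-66.9) + (-1.6) + 50.8 = -1094.7
(Excluded from the current account — financial account: foreign purchases of domestic corporate bonds 174.6, domestic pension funds' purchases of foreign equities 161.9, foreign purchases of equities on the domestic stock exchange 161.2, increase in resident deposits held at foreign banks 113.3; capital account: sale of embassy land to a foreign government 19.9, capital transfers received from emigrants 31.2.)

-1094.7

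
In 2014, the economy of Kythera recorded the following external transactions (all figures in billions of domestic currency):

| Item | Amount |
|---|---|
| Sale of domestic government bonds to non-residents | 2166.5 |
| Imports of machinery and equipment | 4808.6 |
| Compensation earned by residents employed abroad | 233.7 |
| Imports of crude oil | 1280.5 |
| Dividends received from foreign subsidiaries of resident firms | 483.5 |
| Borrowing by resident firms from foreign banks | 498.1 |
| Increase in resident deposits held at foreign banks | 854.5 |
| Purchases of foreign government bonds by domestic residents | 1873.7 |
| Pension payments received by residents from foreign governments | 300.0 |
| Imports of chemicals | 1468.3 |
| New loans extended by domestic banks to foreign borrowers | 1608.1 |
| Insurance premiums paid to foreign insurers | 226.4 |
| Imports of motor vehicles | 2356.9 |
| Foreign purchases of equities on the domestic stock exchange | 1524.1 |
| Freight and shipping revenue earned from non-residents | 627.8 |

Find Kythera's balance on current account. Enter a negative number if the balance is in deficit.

Goods: -4808.6 - 2356.9 - 1280.5 - 1468.3 = -9914.3
Services: -226.4 + 627.8 = 401.4
Primary income: 483.5 + 233.7 = 717.2
Secondary income: 300.0
Current account = (-9914.3) + 401.4 + 717.2 + 300.0 = -8495.7
(Excluded from the current account — financial account: sale of domestic government bonds to non-residents 2166.5, borrowing by resident firms from foreign banks 498.1, increase in resident deposits held at foreign banks 854.5, purchases of foreign government bonds by domestic residents 1873.7, new loans extended by domestic banks to foreign borrowers 1608.1, foreign purchases of equities on the domestic stock exchange 1524.1.)

-8495.7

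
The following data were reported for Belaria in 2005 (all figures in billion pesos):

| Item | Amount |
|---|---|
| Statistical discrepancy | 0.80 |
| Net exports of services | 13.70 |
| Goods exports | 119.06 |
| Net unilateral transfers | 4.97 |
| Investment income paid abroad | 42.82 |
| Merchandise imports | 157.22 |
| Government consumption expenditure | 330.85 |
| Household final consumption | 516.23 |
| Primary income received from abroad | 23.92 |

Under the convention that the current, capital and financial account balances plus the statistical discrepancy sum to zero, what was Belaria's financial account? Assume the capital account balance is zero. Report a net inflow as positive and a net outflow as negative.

37.59

Goods balance = 119.06 - 157.22 = -38.16
Services balance = 13.70
Trade balance (goods + services) = -38.16 + 13.70 = -24.46
Net primary income = 23.92 - 42.82 = -18.90
Net secondary income = 4.97
Current account = -24.46 + (-18.90) + 4.97 = -38.39
Financial account = -(-38.39 + 0.80) = 37.59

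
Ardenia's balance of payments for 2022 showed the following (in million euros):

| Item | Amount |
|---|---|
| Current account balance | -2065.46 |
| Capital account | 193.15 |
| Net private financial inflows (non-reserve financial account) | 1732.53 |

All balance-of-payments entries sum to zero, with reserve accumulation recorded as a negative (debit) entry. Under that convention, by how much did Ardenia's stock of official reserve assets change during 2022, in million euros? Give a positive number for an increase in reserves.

-139.78

Official reserve transactions balance = -((-2065.46) + 193.15 + 1732.53) = 139.78
An accumulation of reserves is recorded as a debit (negative entry), so the change in the stock of reserves is the negative of that balance.
Change in official reserves = -(139.78) = -139.78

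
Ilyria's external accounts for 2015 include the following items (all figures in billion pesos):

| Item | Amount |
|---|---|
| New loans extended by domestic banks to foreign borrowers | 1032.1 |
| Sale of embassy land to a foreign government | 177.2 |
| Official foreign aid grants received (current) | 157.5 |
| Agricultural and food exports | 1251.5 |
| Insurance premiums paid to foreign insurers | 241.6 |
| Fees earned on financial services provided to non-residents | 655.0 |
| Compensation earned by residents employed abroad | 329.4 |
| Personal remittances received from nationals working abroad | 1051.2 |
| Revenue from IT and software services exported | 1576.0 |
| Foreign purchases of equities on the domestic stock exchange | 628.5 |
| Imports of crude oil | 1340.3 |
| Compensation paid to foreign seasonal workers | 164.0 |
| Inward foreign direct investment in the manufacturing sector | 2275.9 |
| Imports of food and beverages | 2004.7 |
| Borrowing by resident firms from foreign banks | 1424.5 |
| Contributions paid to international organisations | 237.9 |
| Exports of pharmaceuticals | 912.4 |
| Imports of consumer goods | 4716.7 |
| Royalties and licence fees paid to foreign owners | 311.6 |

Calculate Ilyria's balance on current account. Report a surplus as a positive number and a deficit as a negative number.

Goods: -1340.3 + 912.4 + 1251.5 - 4716.7 - 2004.7 = -5897.8
Services: 1576.0 + 655.0 - 311.6 - 241.6 = 1677.8
Primary income: 329.4 - 164.0 = 165.4
Secondary income: 1051.2 + 157.5 - 237.9 = 970.8
Current account = (-5897.8) + 1677.8 + 165.4 + 970.8 = -3083.8
(Excluded from the current account — financial account: new loans extended by domestic banks to foreign borrowers 1032.1, foreign purchases of equities on the domestic stock exchange 628.5, inward foreign direct investment in the manufacturing sector 2275.9, borrowing by resident firms from foreign banks 1424.5; capital account: sale of embassy land to a foreign government 177.2.)

-3083.8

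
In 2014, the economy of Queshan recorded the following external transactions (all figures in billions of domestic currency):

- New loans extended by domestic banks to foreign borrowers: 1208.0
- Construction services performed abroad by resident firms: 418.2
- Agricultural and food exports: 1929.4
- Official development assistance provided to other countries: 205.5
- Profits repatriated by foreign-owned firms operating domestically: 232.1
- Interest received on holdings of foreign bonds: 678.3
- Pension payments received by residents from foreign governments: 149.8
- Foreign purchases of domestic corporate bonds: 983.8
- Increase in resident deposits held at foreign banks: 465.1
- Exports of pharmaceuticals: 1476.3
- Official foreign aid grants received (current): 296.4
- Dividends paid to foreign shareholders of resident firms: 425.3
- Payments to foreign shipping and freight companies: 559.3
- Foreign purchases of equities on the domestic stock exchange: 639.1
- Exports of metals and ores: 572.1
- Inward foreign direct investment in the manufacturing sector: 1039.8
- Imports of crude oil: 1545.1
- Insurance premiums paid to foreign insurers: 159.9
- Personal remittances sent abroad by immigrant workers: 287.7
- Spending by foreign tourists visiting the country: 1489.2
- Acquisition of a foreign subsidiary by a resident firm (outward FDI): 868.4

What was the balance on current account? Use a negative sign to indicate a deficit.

Goods: 1476.3 + 1929.4 + 572.1 - 1545.1 = 2432.7
Services: -159.9 + 418.2 + 1489.2 - 559.3 = 1188.2
Primary income: 678.3 - 425.3 - 232.1 = 20.9
Secondary income: -205.5 - 287.7 + 149.8 + 296.4 = -47.0
Current account = 2432.7 + 1188.2 + 20.9 + (-47.0) = 3594.8
(Excluded from the current account — financial account: new loans extended by domestic banks to foreign borrowers 1208.0, foreign purchases of domestic corporate bonds 983.8, increase in resident deposits held at foreign banks 465.1, foreign purchases of equities on the domestic stock exchange 639.1, inward foreign direct investment in the manufacturing sector 1039.8, acquisition of a foreign subsidiary by a resident firm (outward FDI) 868.4.)

3594.8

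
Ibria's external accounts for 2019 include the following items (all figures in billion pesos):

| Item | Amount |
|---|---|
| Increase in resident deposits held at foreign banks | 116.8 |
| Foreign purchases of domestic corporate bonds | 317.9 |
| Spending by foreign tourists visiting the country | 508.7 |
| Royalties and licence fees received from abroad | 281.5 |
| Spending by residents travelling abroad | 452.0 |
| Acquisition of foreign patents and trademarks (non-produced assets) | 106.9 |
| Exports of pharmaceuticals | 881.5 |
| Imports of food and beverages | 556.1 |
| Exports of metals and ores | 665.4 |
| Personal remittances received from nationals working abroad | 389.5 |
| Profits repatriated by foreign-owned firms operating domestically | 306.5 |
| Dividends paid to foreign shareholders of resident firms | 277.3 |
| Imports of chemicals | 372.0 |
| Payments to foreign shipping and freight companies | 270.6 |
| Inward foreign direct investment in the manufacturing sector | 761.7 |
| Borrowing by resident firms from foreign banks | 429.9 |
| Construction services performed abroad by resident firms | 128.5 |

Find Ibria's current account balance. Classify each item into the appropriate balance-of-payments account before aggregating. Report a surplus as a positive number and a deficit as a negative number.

Goods: 881.5 - 372.0 + 665.4 - 556.1 = 618.8
Services: 508.7 + 281.5 - 452.0 + 128.5 - 270.6 = 196.1
Primary income: -306.5 - 277.3 = -583.8
Secondary income: 389.5
Current account = 618.8 + 196.1 + (-583.8) + 389.5 = 620.6
(Excluded from the current account — financial account: increase in resident deposits held at foreign banks 116.8, foreign purchases of domestic corporate bonds 317.9, inward foreign direct investment in the manufacturing sector 761.7, borrowing by resident firms from foreign banks 429.9; capital account: acquisition of foreign patents and trademarks (non-produced assets) 106.9.)

620.6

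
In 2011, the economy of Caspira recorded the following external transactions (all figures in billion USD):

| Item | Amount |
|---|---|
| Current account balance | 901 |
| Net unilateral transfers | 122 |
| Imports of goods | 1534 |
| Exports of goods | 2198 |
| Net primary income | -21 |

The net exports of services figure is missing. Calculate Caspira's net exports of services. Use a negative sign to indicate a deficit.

136

Current account = goods balance + services balance + net primary income + net secondary income
Sum of the known components = 765
Net exports of services = CA - (known components) = 901 - 765 = 136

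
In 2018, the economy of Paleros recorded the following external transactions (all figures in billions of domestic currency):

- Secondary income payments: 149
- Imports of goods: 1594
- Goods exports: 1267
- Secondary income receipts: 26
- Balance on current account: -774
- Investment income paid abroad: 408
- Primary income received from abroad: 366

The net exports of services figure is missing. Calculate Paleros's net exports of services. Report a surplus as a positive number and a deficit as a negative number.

Current account = goods balance + services balance + net primary income + net secondary income
Sum of the known components = -492
Net exports of services = CA - (known components) = -774 - (-492) = -282

-282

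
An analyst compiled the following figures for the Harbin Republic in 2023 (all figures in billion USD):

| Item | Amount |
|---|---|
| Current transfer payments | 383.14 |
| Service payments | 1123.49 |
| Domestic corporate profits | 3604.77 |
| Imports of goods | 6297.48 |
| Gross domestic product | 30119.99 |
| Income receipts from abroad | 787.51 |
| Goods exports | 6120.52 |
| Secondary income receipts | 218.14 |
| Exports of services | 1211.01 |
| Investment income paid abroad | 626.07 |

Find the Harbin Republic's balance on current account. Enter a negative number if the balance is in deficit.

Goods balance = 6120.52 - 6297.48 = -176.96
Services balance = 1211.01 - 1123.49 = 87.52
Trade balance (goods + services) = -176.96 + 87.52 = -89.44
Net primary income = 787.51 - 626.07 = 161.44
Net secondary income = 218.14 - 383.14 = -165.00
Current account = -89.44 + 161.44 + (-165.00) = -93.00

-93.00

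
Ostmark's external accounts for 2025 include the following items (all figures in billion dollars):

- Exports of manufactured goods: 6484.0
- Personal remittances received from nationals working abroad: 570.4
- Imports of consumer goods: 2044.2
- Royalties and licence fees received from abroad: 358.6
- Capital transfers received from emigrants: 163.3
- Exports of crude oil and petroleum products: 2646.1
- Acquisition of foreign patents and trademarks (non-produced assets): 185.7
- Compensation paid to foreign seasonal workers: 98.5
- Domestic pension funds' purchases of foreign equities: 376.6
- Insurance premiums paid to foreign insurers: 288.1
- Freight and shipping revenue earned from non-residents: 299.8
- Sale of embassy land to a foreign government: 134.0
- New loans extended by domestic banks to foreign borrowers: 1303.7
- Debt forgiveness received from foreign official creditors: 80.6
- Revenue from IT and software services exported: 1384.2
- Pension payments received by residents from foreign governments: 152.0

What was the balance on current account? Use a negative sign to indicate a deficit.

9464.3

Goods: 6484.0 + 2646.1 - 2044.2 = 7085.9
Services: 1384.2 + 358.6 + 299.8 - 288.1 = 1754.5
Primary income: -98.5
Secondary income: 152.0 + 570.4 = 722.4
Current account = 7085.9 + 1754.5 + (-98.5) + 722.4 = 9464.3
(Excluded from the current account — capital account: capital transfers received from emigrants 163.3, acquisition of foreign patents and trademarks (non-produced assets) 185.7, sale of embassy land to a foreign government 134.0, debt forgiveness received from foreign official creditors 80.6; financial account: domestic pension funds' purchases of foreign equities 376.6, new loans extended by domestic banks to foreign borrowers 1303.7.)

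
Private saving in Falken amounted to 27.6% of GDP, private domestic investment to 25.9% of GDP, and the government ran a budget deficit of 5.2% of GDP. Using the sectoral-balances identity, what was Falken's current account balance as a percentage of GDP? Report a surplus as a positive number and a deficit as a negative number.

-3.5

By the sectoral-balances identity, CA = (S_private - I) + (T - G).
Private balance = 27.6 - 25.9 = 1.7
Government balance (T - G) = -5.2
CA = 1.7 + (-5.2) = -3.5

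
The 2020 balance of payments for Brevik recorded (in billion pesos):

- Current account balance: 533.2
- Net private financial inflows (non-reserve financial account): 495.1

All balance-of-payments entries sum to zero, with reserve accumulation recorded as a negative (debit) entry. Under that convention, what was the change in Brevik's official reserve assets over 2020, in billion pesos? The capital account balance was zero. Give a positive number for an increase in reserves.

1028.3

Official reserve transactions balance = -(533.2 + 495.1) = -1028.3
An accumulation of reserves is recorded as a debit (negative entry), so the change in the stock of reserves is the negative of that balance.
Change in official reserves = -(-1028.3) = 1028.3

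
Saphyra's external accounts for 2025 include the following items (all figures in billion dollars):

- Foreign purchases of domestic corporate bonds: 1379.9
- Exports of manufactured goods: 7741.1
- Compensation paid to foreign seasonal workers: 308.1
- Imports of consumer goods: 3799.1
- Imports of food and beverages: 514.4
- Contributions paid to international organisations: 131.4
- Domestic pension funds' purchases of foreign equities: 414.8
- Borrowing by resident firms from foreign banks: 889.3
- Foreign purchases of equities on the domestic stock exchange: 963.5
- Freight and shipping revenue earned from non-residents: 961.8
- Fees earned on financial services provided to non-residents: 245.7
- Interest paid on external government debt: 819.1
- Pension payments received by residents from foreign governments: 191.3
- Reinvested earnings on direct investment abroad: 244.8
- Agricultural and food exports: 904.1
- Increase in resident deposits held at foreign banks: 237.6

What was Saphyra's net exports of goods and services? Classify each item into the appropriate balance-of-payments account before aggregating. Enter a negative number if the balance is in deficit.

Goods: 7741.1 - 3799.1 + 904.1 - 514.4 = 4331.7
Services: 245.7 + 961.8 = 1207.5
Trade balance = 4331.7 + 1207.5 = 5539.2
(Excluded from the trade balance — financial account: foreign purchases of domestic corporate bonds 1379.9, domestic pension funds' purchases of foreign equities 414.8, borrowing by resident firms from foreign banks 889.3, foreign purchases of equities on the domestic stock exchange 963.5, increase in resident deposits held at foreign banks 237.6; primary income: compensation paid to foreign seasonal workers 308.1, interest paid on external government debt 819.1, reinvested earnings on direct investment abroad 244.8; secondary income: contributions paid to international organisations 131.4, pension payments received by residents from foreign governments 191.3.)

5539.2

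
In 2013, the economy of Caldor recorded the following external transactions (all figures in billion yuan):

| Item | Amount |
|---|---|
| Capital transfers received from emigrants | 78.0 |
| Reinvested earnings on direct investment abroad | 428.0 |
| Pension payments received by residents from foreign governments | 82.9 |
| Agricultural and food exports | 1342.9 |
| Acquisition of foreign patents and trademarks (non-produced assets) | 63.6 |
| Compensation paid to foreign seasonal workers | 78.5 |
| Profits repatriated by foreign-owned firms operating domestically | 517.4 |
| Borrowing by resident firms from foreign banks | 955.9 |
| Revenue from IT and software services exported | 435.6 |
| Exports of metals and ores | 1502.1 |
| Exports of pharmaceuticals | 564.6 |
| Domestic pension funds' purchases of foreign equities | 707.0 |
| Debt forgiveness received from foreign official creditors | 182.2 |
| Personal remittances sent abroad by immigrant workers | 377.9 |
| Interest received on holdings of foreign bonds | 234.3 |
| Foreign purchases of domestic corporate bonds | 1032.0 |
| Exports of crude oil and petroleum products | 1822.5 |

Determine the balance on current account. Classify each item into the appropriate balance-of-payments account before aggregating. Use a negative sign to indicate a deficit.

5439.1

Goods: 1822.5 + 564.6 + 1502.1 + 1342.9 = 5232.1
Services: 435.6
Primary income: -517.4 + 428.0 + 234.3 - 78.5 = 66.4
Secondary income: 82.9 - 377.9 = -295.0
Current account = 5232.1 + 435.6 + 66.4 + (-295.0) = 5439.1
(Excluded from the current account — capital account: capital transfers received from emigrants 78.0, acquisition of foreign patents and trademarks (non-produced assets) 63.6, debt forgiveness received from foreign official creditors 182.2; financial account: borrowing by resident firms from foreign banks 955.9, domestic pension funds' purchases of foreign equities 707.0, foreign purchases of domestic corporate bonds 1032.0.)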